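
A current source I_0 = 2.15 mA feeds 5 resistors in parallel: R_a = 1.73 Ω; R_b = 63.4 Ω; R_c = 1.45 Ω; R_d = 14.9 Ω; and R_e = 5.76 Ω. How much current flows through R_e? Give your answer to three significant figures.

Conductances: ΣG = 1/1.73 + 1/63.4 + 1/1.45 + 1/14.9 + 1/5.76 = 1.524 (1/Ω).
R_e takes the fraction G_k/ΣG = 0.1736/1.524 = 0.1139, so I = 2.15 × 0.1139 = 0.2449 mA.

I ≈ 0.245 mA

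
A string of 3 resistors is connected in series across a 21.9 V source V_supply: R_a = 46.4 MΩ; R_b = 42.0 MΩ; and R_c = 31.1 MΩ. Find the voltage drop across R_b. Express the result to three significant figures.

ΣR = 46.4 + 42.0 + 31.1 = 119.5 MΩ.
V = V_supply · R/ΣR = 21.9 × 0.3515 = 7.697 V.

V ≈ 7.70 V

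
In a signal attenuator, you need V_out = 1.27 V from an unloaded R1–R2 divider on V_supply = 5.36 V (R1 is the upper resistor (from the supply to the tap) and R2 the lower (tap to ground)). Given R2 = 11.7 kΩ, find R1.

Required fraction k = V_out/V_supply = 0.2369.
R1 = R2·(1/k − 1) = 11.7 × 3.220 = 37.68 kΩ.

R1 ≈ 37.7 kΩ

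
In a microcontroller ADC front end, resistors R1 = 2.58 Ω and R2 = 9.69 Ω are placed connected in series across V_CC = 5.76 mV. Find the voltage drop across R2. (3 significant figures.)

V ≈ 4.55 mV

Total series resistance ΣR = 2.58 + 9.69 = 12.27 Ω.
V = V_CC · R/ΣR = 5.76 × 0.7897 = 4.549 mV.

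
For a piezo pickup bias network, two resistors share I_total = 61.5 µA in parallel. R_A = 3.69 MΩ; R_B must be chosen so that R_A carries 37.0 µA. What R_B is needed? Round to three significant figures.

The fraction through R_A equals R_B/(R_A+R_B).
With f = 0.6016, R_B = R_A · f/(1−f) = 3.69 × 1.510 = 5.573 MΩ.

R_B ≈ 5.57 MΩ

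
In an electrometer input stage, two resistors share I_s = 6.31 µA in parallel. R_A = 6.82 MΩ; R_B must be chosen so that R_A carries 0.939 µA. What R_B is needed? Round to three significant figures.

R_B ≈ 1.19 MΩ

Two-branch current divider: I_A = I_s · R_B/(R_A + R_B).
0.939/6.31 = R_B/(R_A + R_B) → R_B = R_A · (0.1488)/(1 − 0.1488) = 6.82 × 0.1748 = 1.192 MΩ.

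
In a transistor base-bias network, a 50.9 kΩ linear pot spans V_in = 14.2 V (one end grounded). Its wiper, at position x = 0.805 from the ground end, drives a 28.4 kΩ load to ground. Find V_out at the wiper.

Split the track: R_lower = x·R_p = 40.97 kΩ, R_upper = (1−x)·R_p = 9.925 kΩ.
(x·R_p) ‖ R_L = 16.77 kΩ.
Loaded-divider output: V_out = 14.2 × 0.6282 = 8.921 V.
(Unloaded: V_out = x·V_in = 11.4 V.)

V_out ≈ 8.92 V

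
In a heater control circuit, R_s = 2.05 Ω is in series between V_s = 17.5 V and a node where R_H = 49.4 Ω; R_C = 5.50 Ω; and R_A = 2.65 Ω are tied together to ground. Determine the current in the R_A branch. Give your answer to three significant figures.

Parallel bank: R_p = 1/(1/49.4 + 1/5.50 + 1/2.65) = 1.726 Ω.
V_A by voltage divider: V_A = 17.5 × 1.726/(2.05 + 1.726) = 7.999 V.
I(R_A) = V_A / R_A = 7.999/2.65 = 3.018 A.
(Equivalently: I_total = 4.635 A, then current-divider fraction G_k/ΣG = 0.6513.)

I ≈ 3.02 A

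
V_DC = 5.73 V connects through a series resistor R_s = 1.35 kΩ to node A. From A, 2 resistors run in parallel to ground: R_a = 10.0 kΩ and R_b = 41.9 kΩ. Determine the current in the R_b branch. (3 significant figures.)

I ≈ 0.117 mA

Parallel bank: R_p = 1/(1/10.0 + 1/41.9) = 8.073 kΩ.
V_A = 5.73 × 8.073/9.423 = 4.909 V.
Branch current I = V_A/R_b = 4.909/41.9 = 0.1172 mA.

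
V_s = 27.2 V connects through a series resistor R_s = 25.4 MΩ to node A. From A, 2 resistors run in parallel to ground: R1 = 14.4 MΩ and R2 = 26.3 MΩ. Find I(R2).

Combine the parallel branches: R_p = (1/14.4 + 1/26.3)⁻¹ = 9.305 MΩ.
V_A by voltage divider: V_A = 27.2 × 9.305/(25.4 + 9.305) = 7.293 V.
Branch current I = V_A/R2 = 7.293/26.3 = 0.2773 µA.

I ≈ 0.277 µA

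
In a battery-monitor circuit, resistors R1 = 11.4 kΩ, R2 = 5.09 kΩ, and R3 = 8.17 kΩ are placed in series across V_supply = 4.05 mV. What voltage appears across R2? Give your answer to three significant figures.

V ≈ 0.836 mV

Total series resistance ΣR = 11.4 + 5.09 + 8.17 = 24.66 kΩ.
V = V_supply · R/ΣR = 4.05 × 0.2064 = 0.8359 mV.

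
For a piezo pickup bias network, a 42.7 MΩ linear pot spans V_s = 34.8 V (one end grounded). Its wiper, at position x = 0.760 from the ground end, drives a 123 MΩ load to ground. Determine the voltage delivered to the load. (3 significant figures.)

Split the track: R_lower = x·R_p = 32.45 MΩ, R_upper = (1−x)·R_p = 10.25 MΩ.
Lower segment in parallel with the load: 32.45 ‖ 123 = 25.68 MΩ.
V_out = 34.8 × 25.68/(10.25 + 25.68) = 24.87 V.
(Unloaded: V_out = x·V_s = 26.4 V.)

V_out ≈ 24.9 V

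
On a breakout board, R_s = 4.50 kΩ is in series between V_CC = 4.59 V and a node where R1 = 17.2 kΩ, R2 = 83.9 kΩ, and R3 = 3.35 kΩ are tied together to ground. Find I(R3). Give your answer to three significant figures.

I ≈ 0.515 mA

Equivalent of the parallel group: R_p = 2.713 kΩ.
V_A by voltage divider: V_A = 4.59 × 2.713/(4.50 + 2.713) = 1.727 V.
Branch current I = V_A/R3 = 1.727/3.35 = 0.5154 mA.
(Check via current divider: I_total = 0.6363 mA; share G_k/ΣG = 0.8099 → same result.)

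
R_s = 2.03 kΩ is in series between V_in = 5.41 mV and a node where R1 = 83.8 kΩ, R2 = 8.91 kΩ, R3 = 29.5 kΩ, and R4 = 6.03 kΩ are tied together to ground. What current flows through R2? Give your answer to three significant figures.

I ≈ 0.366 µA

Equivalent of the parallel group: R_p = 3.087 kΩ.
V_A = 5.41 × 3.087/5.117 = 3.264 mV.
I(R2) = V_A / R2 = 3.264/8.91 = 0.3663 µA.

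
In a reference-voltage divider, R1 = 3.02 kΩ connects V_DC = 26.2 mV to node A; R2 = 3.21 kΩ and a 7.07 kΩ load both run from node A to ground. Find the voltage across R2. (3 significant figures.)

V_out ≈ 11.1 mV

R2 ‖ R_L = (3.21 × 7.07)/(3.21 + 7.07) = 2.208 kΩ.
Now apply the divider: V_out = 26.2 × 0.4223 = 11.06 mV.
(Unloaded it would be 13.5 mV; the load pulls it down.)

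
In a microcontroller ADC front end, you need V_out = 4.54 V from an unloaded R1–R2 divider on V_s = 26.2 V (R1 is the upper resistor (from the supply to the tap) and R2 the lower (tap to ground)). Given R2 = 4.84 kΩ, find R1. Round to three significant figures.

Required fraction k = V_out/V_s = 0.1733.
Rearranging, R1 = R2·(1−k)/k = 4.84 × 4.771 = 23.09 kΩ.

R1 ≈ 23.1 kΩ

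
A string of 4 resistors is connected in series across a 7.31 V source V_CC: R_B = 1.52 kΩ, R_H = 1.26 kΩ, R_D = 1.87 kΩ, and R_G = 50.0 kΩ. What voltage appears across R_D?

Series total: ΣR = 1.52 + 1.26 + 1.87 + 50.0 = 54.65 kΩ.
V = V_CC · R/ΣR = 7.31 × 0.03422 = 0.2501 V.

V ≈ 0.250 V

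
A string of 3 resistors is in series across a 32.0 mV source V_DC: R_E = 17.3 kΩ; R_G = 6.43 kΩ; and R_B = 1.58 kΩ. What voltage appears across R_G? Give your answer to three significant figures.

V ≈ 8.13 mV

Total series resistance ΣR = 17.3 + 6.43 + 1.58 = 25.31 kΩ.
By the voltage-divider rule, V = 32.0 × 6.430/25.31 = 8.130 mV.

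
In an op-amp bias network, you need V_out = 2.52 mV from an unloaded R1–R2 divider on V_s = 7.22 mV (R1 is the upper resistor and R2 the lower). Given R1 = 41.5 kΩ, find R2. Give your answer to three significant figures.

R2 ≈ 22.3 kΩ

Required fraction k = V_out/V_s = 0.3490.
Rearranging, R2 = R1·k/(1−k) = 41.5 × 0.5362 = 22.25 kΩ.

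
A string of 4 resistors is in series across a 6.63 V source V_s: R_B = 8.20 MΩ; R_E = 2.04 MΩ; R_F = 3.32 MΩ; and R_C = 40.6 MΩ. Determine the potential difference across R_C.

V ≈ 4.97 V

Total series resistance ΣR = 8.20 + 2.04 + 3.32 + 40.6 = 54.16 MΩ.
Voltage divider: V = V_s · (40.60 / 54.16) = 6.63 × 0.7496 = 4.970 V.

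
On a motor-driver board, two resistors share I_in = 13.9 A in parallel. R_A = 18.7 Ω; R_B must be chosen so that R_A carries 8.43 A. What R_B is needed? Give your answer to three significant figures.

The fraction through R_A equals R_B/(R_A+R_B).
With f = 0.6065, R_B = R_A · f/(1−f) = 18.7 × 1.541 = 28.82 Ω.

R_B ≈ 28.8 Ω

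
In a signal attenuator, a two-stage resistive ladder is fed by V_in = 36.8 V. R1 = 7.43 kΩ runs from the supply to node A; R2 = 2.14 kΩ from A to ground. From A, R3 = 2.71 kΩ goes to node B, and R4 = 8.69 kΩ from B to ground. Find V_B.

V_B ≈ 5.47 V

Looking into the second stage from A: R3 + R4 = 11.40 kΩ appears in parallel with R2.
R2 ‖ (R3+R4) = 1.802 kΩ.
So V_A = 36.8 × 0.1952 = 7.182 V.
Stage 2 is unloaded, so V_B = V_A · R4/(R3+R4) = 7.182 × 8.69/11.40 = 5.475 V.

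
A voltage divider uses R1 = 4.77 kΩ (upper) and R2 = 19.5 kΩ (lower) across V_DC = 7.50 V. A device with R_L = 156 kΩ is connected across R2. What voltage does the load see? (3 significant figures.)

V_out ≈ 5.88 V

The load sits in parallel with R2, giving an effective lower resistance R2' = R2·R_L/(R2+R_L) = 17.33 kΩ.
Now apply the divider: V_out = 7.50 × 0.7842 = 5.881 V.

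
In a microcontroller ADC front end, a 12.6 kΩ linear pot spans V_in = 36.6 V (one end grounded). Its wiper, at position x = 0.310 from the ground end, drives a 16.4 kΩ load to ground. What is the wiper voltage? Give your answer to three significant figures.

V_out ≈ 9.74 V

The pot divides into 8.694 kΩ above the wiper and 3.906 kΩ below.
Lower segment in parallel with the load: 3.906 ‖ 16.4 = 3.155 kΩ.
Then V_out = V_in · 3.155/(8.694 + 3.155) = 9.745 V.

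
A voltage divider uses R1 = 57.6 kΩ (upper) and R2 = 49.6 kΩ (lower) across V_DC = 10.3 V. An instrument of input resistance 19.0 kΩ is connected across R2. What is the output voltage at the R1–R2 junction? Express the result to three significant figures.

V_out ≈ 1.98 V

The load sits in parallel with R2, giving an effective lower resistance R2' = R2·R_L/(R2+R_L) = 13.74 kΩ.
Then V_out = V_DC · R2'/(R1 + R2') = 10.3 × 13.74/71.34 = 1.983 V.
(Unloaded it would be 4.77 V; the load pulls it down.)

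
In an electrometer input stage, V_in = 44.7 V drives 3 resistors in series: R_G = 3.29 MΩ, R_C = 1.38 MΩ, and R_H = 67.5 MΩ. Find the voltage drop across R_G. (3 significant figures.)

Series total: ΣR = 3.29 + 1.38 + 67.5 = 72.17 MΩ.
Voltage divider: V = V_in · (3.290 / 72.17) = 44.7 × 0.04559 = 2.038 V.

V ≈ 2.04 V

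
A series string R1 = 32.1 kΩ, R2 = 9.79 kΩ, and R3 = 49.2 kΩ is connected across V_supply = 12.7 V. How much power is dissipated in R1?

P ≈ 0.624 mW

ΣR = 91.09 kΩ → I = 12.7/91.09 = 0.1394 mA.
P = I²R = 0.01944 × 32.1 = 0.6240 mW.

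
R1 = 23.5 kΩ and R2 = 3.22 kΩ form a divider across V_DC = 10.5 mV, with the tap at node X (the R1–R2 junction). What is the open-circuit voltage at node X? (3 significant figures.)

V_th ≈ 1.27 mV

Open-circuit (no load on X): V_th = V_DC · R2/(R1 + R2) = 10.5 × 3.22/(23.50 + 3.22) = 1.265 mV.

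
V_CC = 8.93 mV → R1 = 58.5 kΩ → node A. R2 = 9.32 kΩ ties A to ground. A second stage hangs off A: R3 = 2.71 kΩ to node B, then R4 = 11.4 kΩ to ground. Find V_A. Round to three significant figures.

Node A sees R2 in parallel with the series input of stage 2, R3 + R4 = 14.11 kΩ.
R2 ‖ (R3+R4) = 5.613 kΩ.
So V_A = 8.93 × 0.08754 = 0.7818 mV.

V_A ≈ 0.782 mV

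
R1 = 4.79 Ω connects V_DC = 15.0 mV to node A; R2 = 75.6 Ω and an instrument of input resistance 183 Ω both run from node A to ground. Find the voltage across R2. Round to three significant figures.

V_out ≈ 13.8 mV

The load sits in parallel with R2, giving an effective lower resistance R2' = R2·R_L/(R2+R_L) = 53.50 Ω.
Voltage divider with the loaded lower leg: V_out = 15.0 × 53.50/(4.79 + 53.50) = 15.0 × 0.9178 = 13.77 mV.
(Unloaded it would be 14.1 mV; the load pulls it down.)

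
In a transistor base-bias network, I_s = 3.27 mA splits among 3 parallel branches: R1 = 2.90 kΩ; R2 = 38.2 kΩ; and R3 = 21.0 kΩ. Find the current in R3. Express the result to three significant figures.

Conductances: ΣG = 1/2.90 + 1/38.2 + 1/21.0 = 0.4186 (1/kΩ).
By the current-divider rule, I = I_s · G_k/ΣG = 3.27 × 0.1138 = 0.3720 mA.

I ≈ 0.372 mA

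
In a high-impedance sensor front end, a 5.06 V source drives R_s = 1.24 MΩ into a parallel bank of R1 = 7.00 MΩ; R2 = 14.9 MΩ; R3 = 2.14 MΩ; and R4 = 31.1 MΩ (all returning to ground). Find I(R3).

Equivalent of the parallel group: R_p = 1.410 MΩ.
V_A by voltage divider: V_A = 5.06 × 1.410/(1.24 + 1.410) = 2.692 V.
I(R3) = V_A / R3 = 2.692/2.14 = 1.258 µA.

I ≈ 1.26 µA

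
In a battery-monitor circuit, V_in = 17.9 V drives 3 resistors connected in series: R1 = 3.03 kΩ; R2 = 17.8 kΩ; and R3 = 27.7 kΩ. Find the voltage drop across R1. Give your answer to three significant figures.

Series total: ΣR = 3.03 + 17.8 + 27.7 = 48.53 kΩ.
V = V_in · R/ΣR = 17.9 × 0.06244 = 1.118 V.

V ≈ 1.12 V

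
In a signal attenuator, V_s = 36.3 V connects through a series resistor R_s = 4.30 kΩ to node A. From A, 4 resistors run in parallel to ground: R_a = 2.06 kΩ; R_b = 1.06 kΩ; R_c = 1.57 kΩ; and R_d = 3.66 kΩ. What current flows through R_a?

Parallel bank: R_p = 1/(1/2.06 + 1/1.06 + 1/1.57 + 1/3.66) = 0.4275 kΩ.
Node voltage V_A = V_s · R_p/(R_s + R_p) = 36.3 × 0.09043 = 3.283 V.
I(R_a) = V_A / R_a = 3.283/2.06 = 1.594 mA.
(Check via current divider: I_total = 7.678 mA; share G_k/ΣG = 0.2075 → same result.)

I ≈ 1.59 mA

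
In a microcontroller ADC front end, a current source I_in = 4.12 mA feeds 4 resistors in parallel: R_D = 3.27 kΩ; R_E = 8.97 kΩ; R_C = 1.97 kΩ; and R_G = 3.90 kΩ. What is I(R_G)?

ΣG = 1/3.27 + 1/8.97 + 1/1.97 + 1/3.90 = 1.181.
R_G takes the fraction G_k/ΣG = 0.2564/1.181 = 0.2171, so I = 4.12 × 0.2171 = 0.8943 mA.

I ≈ 0.894 mA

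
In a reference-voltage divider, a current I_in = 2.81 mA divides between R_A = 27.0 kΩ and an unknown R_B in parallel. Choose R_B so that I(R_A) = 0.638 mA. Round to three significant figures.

The fraction through R_A equals R_B/(R_A+R_B).
With f = 0.2270, R_B = R_A · f/(1−f) = 27.0 × 0.2937 = 7.931 kΩ.

R_B ≈ 7.93 kΩ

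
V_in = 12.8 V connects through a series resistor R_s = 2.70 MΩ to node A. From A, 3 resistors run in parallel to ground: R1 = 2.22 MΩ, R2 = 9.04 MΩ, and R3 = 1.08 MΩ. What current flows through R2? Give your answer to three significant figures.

Equivalent of the parallel group: R_p = 0.6725 MΩ.
Node voltage V_A = V_in · R_p/(R_s + R_p) = 12.8 × 0.1994 = 2.552 V.
Branch current I = V_A/R2 = 2.552/9.04 = 0.2823 µA.
(Check via current divider: I_total = 3.795 µA; share G_k/ΣG = 0.07439 → same result.)

I ≈ 0.282 µA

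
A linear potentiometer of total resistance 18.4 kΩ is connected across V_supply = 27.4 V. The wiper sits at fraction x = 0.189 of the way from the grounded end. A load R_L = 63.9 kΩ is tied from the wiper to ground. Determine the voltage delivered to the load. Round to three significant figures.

V_out ≈ 4.96 V

Lower segment x·R_p = 3.478 kΩ; upper segment (1−x)·R_p = 14.92 kΩ.
(x·R_p) ‖ R_L = 3.298 kΩ.
Loaded-divider output: V_out = 27.4 × 0.1810 = 4.960 V.
(Unloaded: V_out = x·V_supply = 5.18 V.)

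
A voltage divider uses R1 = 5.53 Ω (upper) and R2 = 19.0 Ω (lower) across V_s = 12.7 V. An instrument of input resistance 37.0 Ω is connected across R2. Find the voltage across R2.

The load sits in parallel with R2, giving an effective lower resistance R2' = R2·R_L/(R2+R_L) = 12.55 Ω.
Then V_out = V_s · R2'/(R1 + R2') = 12.7 × 12.55/18.08 = 8.816 V.

V_out ≈ 8.82 V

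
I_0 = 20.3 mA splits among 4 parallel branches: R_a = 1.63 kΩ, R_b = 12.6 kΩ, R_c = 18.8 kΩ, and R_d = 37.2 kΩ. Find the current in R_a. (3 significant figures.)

I ≈ 16.1 mA

ΣG = 1/1.63 + 1/12.6 + 1/18.8 + 1/37.2 = 0.7729.
By the current-divider rule, I = I_0 · G_k/ΣG = 20.3 × 0.7937 = 16.11 mA.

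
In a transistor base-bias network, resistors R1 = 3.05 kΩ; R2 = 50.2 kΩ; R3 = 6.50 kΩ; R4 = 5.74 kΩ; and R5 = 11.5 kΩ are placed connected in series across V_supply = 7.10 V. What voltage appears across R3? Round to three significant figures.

V ≈ 0.599 V

Series total: ΣR = 3.05 + 50.2 + 6.50 + 5.74 + 11.5 = 76.99 kΩ.
By the voltage-divider rule, V = 7.10 × 6.500/76.99 = 0.5994 V.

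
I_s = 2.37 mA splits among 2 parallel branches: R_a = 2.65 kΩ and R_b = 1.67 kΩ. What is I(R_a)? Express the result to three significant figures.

For two parallel branches, I_k = I_s · (other R)/(sum of R).
So I = 2.37 × 1.67/4.320 = 0.9162 mA.

I ≈ 0.916 mA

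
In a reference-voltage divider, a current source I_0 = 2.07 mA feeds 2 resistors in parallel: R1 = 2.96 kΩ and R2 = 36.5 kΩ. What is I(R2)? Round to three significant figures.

For two parallel branches, I_k = I_0 · (other R)/(sum of R).
So I = 2.07 × 2.96/39.46 = 0.1553 mA.

I ≈ 0.155 mA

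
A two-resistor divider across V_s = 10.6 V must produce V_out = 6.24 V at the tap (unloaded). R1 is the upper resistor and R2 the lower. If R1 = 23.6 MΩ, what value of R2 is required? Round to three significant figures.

Required fraction k = V_out/V_s = 0.5887.
R2 = R1 · 0.5887/(1 − 0.5887) = 33.78 MΩ.

R2 ≈ 33.8 MΩ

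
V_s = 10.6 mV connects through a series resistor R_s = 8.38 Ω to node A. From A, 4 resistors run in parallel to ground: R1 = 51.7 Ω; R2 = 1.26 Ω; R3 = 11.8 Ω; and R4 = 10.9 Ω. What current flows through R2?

Parallel bank: R_p = 1/(1/51.7 + 1/1.26 + 1/11.8 + 1/10.9) = 1.011 Ω.
V_A by voltage divider: V_A = 10.6 × 1.011/(8.38 + 1.011) = 1.141 mV.
Branch current I = V_A/R2 = 1.141/1.26 = 0.9054 mA.

I ≈ 0.905 mA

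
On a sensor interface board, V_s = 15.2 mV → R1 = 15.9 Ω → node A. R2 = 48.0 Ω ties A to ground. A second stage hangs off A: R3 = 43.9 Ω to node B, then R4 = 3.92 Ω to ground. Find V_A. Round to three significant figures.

Node A sees R2 in parallel with the series input of stage 2, R3 + R4 = 47.82 Ω.
Effective lower resistance at A: R2 ‖ 47.82 = 23.95 Ω.
First divider: V_A = V_s · 23.95/(15.9 + 23.95) = 9.136 mV.

V_A ≈ 9.14 mV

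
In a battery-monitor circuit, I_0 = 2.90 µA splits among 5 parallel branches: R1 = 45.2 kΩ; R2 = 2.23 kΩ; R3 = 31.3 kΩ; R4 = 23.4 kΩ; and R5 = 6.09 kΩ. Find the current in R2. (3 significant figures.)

ΣG = 1/45.2 + 1/2.23 + 1/31.3 + 1/23.4 + 1/6.09 = 0.7094.
Current divider: I(R2) = I_0 · G_k/ΣG = 2.90 × (0.4484/0.7094) = 2.90 × 0.6321 = 1.833 µA.

I ≈ 1.83 µA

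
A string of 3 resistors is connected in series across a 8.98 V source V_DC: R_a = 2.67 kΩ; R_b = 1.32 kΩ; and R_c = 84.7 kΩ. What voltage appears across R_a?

Total series resistance ΣR = 2.67 + 1.32 + 84.7 = 88.69 kΩ.
V = V_DC · R/ΣR = 8.98 × 0.03010 = 0.2703 V.

V ≈ 0.270 V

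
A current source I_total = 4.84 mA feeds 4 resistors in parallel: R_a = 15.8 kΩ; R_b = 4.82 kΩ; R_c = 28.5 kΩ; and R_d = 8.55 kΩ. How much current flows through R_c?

ΣG = 1/15.8 + 1/4.82 + 1/28.5 + 1/8.55 = 0.4228.
R_c takes the fraction G_k/ΣG = 0.03509/0.4228 = 0.08299, so I = 4.84 × 0.08299 = 0.4017 mA.

I ≈ 0.402 mA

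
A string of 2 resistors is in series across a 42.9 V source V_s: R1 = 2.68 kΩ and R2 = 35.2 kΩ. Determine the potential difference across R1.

V ≈ 3.04 V

Total series resistance ΣR = 2.68 + 35.2 = 37.88 kΩ.
V = V_s · R/ΣR = 42.9 × 0.07075 = 3.035 V.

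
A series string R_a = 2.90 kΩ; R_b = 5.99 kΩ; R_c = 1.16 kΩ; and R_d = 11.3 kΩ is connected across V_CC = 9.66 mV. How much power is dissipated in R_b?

P ≈ 1.23 nW

Series current I = V_CC/ΣR = 9.66/21.35 = 0.4525 µA.
P(R_b) = I²·R_b = (0.4525)² × 5.99 = 1.226 nW.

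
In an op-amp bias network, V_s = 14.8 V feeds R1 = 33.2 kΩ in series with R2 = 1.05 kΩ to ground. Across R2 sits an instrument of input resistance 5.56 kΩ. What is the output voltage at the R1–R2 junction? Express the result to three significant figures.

The load sits in parallel with R2, giving an effective lower resistance R2' = R2·R_L/(R2+R_L) = 0.8832 kΩ.
Then V_out = V_s · R2'/(R1 + R2') = 14.8 × 0.8832/34.08 = 0.3835 V.
(Unloaded it would be 0.454 V; the load pulls it down.)

V_out ≈ 0.384 V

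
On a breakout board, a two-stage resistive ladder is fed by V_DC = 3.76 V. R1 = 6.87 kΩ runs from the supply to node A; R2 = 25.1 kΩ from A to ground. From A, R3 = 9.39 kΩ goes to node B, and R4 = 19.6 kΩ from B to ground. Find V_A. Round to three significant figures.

V_A ≈ 2.49 V

Node A sees R2 in parallel with the series input of stage 2, R3 + R4 = 28.99 kΩ.
R2 ‖ (R3+R4) = 13.45 kΩ.
First divider: V_A = V_DC · 13.45/(6.87 + 13.45) = 2.489 V.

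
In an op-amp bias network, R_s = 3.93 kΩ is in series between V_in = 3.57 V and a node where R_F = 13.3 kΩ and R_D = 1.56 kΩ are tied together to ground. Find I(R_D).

Equivalent of the parallel group: R_p = 1.396 kΩ.
Node voltage V_A = V_in · R_p/(R_s + R_p) = 3.57 × 0.2621 = 0.9358 V.
Branch current I = V_A/R_D = 0.9358/1.56 = 0.5999 mA.
(Check via current divider: I_total = 0.6703 mA; share G_k/ΣG = 0.8950 → same result.)

I ≈ 0.600 mA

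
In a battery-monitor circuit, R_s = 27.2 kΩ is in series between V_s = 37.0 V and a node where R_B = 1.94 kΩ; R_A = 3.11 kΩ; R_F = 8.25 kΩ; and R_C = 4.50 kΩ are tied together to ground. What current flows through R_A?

Equivalent of the parallel group: R_p = 0.8471 kΩ.
V_A = 37.0 × 0.8471/28.05 = 1.118 V.
I(R_A) = V_A / R_A = 1.118/3.11 = 0.3593 mA.

I ≈ 0.359 mA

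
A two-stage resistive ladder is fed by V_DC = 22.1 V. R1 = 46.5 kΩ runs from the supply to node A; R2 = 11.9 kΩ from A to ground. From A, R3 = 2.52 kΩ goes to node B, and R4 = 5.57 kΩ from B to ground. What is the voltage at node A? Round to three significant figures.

The second stage (R3 + R4 = 8.090 kΩ) loads node A in parallel with R2.
Effective lower resistance at A: R2 ‖ 8.090 = 4.816 kΩ.
So V_A = 22.1 × 0.09385 = 2.074 V.

V_A ≈ 2.07 V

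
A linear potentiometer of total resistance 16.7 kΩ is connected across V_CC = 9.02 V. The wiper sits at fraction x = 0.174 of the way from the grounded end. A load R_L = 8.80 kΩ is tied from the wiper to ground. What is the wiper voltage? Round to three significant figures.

V_out ≈ 1.23 V

Split the track: R_lower = x·R_p = 2.906 kΩ, R_upper = (1−x)·R_p = 13.79 kΩ.
Lower segment in parallel with the load: 2.906 ‖ 8.80 = 2.184 kΩ.
Then V_out = V_CC · 2.184/(13.79 + 2.184) = 1.233 V.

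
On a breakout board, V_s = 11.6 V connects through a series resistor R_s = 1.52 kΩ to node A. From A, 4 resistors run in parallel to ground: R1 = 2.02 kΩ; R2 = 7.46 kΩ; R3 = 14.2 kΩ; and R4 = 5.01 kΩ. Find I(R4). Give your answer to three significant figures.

I ≈ 0.978 mA

Parallel bank: R_p = 1/(1/2.02 + 1/7.46 + 1/14.2 + 1/5.01) = 1.112 kΩ.
V_A = 11.6 × 1.112/2.632 = 4.901 V.
Branch current I = V_A/R4 = 4.901/5.01 = 0.9783 mA.
(Equivalently: I_total = 4.407 mA, then current-divider fraction G_k/ΣG = 0.2220.)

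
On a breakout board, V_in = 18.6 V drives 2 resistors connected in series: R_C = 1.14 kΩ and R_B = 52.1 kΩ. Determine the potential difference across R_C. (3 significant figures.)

V ≈ 0.398 V

Total series resistance ΣR = 1.14 + 52.1 = 53.24 kΩ.
Voltage divider: V = V_in · (1.140 / 53.24) = 18.6 × 0.02141 = 0.3983 V.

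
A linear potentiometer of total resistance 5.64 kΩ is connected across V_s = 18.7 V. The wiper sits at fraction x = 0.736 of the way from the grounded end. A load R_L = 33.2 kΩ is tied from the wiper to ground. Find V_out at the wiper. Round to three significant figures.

V_out ≈ 13.3 V

The pot divides into 1.489 kΩ above the wiper and 4.151 kΩ below.
(x·R_p) ‖ R_L = 3.690 kΩ.
Loaded-divider output: V_out = 18.7 × 0.7125 = 13.32 V.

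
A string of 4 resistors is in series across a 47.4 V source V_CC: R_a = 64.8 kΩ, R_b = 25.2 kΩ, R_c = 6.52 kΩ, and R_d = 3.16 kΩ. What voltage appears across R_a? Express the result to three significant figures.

Series total: ΣR = 64.8 + 25.2 + 6.52 + 3.16 = 99.68 kΩ.
Voltage divider: V = V_CC · (64.80 / 99.68) = 47.4 × 0.6501 = 30.81 V.

V ≈ 30.8 V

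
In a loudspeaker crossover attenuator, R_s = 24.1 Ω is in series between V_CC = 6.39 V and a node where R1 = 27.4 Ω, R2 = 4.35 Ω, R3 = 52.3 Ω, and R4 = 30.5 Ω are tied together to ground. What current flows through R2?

I ≈ 0.169 A

Parallel bank: R_p = 1/(1/27.4 + 1/4.35 + 1/52.3 + 1/30.5) = 3.142 Ω.
V_A by voltage divider: V_A = 6.39 × 3.142/(24.1 + 3.142) = 0.7370 V.
I(R2) = V_A / R2 = 0.7370/4.35 = 0.1694 A.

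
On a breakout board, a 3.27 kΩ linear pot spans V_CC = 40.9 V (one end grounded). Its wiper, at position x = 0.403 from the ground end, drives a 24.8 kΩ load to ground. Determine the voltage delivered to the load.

Split the track: R_lower = x·R_p = 1.318 kΩ, R_upper = (1−x)·R_p = 1.952 kΩ.
Lower segment in parallel with the load: 1.318 ‖ 24.8 = 1.251 kΩ.
Loaded-divider output: V_out = 40.9 × 0.3906 = 15.98 V.
(Unloaded: V_out = x·V_CC = 16.5 V.)

V_out ≈ 16.0 V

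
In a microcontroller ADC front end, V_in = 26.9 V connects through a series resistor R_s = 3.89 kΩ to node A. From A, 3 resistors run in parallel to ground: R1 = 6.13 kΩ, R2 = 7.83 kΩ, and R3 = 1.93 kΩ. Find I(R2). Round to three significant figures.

Equivalent of the parallel group: R_p = 1.236 kΩ.
V_A by voltage divider: V_A = 26.9 × 1.236/(3.89 + 1.236) = 6.487 V.
Branch current I = V_A/R2 = 6.487/7.83 = 0.8284 mA.

I ≈ 0.828 mA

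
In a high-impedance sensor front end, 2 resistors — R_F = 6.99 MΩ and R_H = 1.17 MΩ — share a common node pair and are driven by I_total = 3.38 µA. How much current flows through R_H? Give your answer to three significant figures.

With just two branches, the current splits inversely with resistance.
I(R_H) = 3.38 × 6.99/(6.99 + 1.17) = 3.38 × 0.8566 = 2.895 µA.

I ≈ 2.90 µA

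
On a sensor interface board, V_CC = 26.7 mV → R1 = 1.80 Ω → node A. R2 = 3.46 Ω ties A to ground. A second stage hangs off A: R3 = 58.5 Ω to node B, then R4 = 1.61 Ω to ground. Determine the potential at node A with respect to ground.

Node A sees R2 in parallel with the series input of stage 2, R3 + R4 = 60.11 Ω.
Effective lower resistance at A: R2 ‖ 60.11 = 3.272 Ω.
So V_A = 26.7 × 0.6451 = 17.22 mV.

V_A ≈ 17.2 mV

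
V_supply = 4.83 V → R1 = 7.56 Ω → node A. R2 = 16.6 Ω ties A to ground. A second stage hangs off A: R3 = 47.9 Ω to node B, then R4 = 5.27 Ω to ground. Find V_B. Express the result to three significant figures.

V_B ≈ 0.300 V

Node A sees R2 in parallel with the series input of stage 2, R3 + R4 = 53.17 Ω.
Effective lower resistance at A: R2 ‖ 53.17 = 12.65 Ω.
V_A = 4.83 × 12.65/(7.56 + 12.65) = 3.023 V.
V_B = V_A × 0.09912 = 0.2997 V.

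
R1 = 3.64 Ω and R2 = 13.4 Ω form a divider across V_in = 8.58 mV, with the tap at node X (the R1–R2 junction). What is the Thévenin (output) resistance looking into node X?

Looking into X with the source shorted: R_th = R1·R2/(R1+R2) = 3.640 × 13.4/17.04 = 2.862 Ω.

R_th ≈ 2.86 Ω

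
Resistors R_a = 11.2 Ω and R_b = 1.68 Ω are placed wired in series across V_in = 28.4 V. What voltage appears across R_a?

Total series resistance ΣR = 11.2 + 1.68 = 12.88 Ω.
Voltage divider: V = V_in · (11.20 / 12.88) = 28.4 × 0.8696 = 24.70 V.

V ≈ 24.7 V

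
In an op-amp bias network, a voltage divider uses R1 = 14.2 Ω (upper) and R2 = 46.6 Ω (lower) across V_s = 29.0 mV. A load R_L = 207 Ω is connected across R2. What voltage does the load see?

R2 ‖ R_L = (46.6 × 207)/(46.6 + 207) = 38.04 Ω.
Now apply the divider: V_out = 29.0 × 0.7282 = 21.12 mV.

V_out ≈ 21.1 mV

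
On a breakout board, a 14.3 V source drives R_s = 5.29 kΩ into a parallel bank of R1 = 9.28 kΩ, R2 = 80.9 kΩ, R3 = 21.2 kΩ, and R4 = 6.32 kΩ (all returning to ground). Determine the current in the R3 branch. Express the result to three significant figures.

Equivalent of the parallel group: R_p = 3.072 kΩ.
V_A by voltage divider: V_A = 14.3 × 3.072/(5.29 + 3.072) = 5.254 V.
Branch current I = V_A/R3 = 5.254/21.2 = 0.2478 mA.

I ≈ 0.248 mA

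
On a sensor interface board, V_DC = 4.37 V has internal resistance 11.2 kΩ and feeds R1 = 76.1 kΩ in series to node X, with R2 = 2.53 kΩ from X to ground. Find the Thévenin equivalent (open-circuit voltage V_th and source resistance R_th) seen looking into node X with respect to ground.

V_th ≈ 0.123 V, R_th ≈ 2.46 kΩ

R1' = 11.2 + 76.1 = 87.30 kΩ (source resistance + R1).
Open-circuit (no load on X): V_th = V_DC · R2/(R1' + R2) = 4.37 × 2.53/(87.30 + 2.53) = 0.1231 V.
Looking into X with the source shorted: R_th = R1'·R2/(R1'+R2) = 87.30 × 2.53/89.83 = 2.459 kΩ.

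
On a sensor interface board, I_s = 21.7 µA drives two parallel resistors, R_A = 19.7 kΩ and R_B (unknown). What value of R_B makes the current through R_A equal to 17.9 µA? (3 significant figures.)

R_B ≈ 92.8 kΩ

The fraction through R_A equals R_B/(R_A+R_B).
17.9/21.7 = R_B/(R_A + R_B) → R_B = R_A · (0.8249)/(1 − 0.8249) = 19.7 × 4.711 = 92.80 kΩ.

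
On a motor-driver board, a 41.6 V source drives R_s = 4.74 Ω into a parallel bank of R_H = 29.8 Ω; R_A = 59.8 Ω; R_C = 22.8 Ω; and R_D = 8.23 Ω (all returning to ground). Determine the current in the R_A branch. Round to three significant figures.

I ≈ 0.344 A

Parallel bank: R_p = 1/(1/29.8 + 1/59.8 + 1/22.8 + 1/8.23) = 4.637 Ω.
V_A = 41.6 × 4.637/9.377 = 20.57 V.
I(R_A) = V_A / R_A = 20.57/59.8 = 0.3440 A.
(Check via current divider: I_total = 4.436 A; share G_k/ΣG = 0.07755 → same result.)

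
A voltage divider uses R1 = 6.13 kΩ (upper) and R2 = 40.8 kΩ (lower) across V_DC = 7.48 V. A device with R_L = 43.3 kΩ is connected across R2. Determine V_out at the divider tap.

First combine the lower leg with the load: R2 ‖ R_L = 21.01 kΩ.
Now apply the divider: V_out = 7.48 × 0.7741 = 5.790 V.

V_out ≈ 5.79 V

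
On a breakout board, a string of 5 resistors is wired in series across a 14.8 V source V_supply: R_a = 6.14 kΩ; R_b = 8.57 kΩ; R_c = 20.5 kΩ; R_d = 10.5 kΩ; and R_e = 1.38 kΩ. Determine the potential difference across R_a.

V ≈ 1.93 V

ΣR = 6.14 + 8.57 + 20.5 + 10.5 + 1.38 = 47.09 kΩ.
V = V_supply · R/ΣR = 14.8 × 0.1304 = 1.930 V.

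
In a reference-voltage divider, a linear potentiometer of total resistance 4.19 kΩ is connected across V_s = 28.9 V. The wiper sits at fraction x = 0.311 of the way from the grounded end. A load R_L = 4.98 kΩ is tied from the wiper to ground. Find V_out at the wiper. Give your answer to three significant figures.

V_out ≈ 7.62 V

The pot divides into 2.887 kΩ above the wiper and 1.303 kΩ below.
(x·R_p) ‖ R_L = 1.033 kΩ.
Then V_out = V_s · 1.033/(2.887 + 1.033) = 7.615 V.
(Unloaded: V_out = x·V_s = 8.99 V.)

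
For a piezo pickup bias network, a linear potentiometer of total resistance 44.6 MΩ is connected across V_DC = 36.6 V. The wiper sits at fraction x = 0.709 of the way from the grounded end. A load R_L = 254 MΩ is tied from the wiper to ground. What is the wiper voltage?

V_out ≈ 25.0 V

Split the track: R_lower = x·R_p = 31.62 MΩ, R_upper = (1−x)·R_p = 12.98 MΩ.
(x·R_p) ‖ R_L = 28.12 MΩ.
Then V_out = V_DC · 28.12/(12.98 + 28.12) = 25.04 V.
(Unloaded: V_out = x·V_DC = 25.9 V.)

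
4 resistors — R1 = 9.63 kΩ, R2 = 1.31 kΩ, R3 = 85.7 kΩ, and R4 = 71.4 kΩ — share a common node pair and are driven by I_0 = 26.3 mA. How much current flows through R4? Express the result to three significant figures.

I ≈ 0.413 mA

Total conductance ΣG = 1/9.63 + 1/1.31 + 1/85.7 + 1/71.4 = 0.8929 (units of 1/kΩ).
Current divider: I(R4) = I_0 · G_k/ΣG = 26.3 × (0.01401/0.8929) = 26.3 × 0.01569 = 0.4125 mA.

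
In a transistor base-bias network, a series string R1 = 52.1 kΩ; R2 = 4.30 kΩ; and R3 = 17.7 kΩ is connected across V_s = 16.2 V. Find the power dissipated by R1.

P ≈ 2.49 mW

ΣR = 74.10 kΩ → I = 16.2/74.10 = 0.2186 mA.
V(R1) = I·R = 11.39 V; P = V·I = 11.39 × 0.2186 = 2.490 mW.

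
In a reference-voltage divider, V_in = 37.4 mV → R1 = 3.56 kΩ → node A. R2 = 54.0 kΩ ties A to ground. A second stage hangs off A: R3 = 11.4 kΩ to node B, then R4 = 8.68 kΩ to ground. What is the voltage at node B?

V_B ≈ 13.0 mV

Node A sees R2 in parallel with the series input of stage 2, R3 + R4 = 20.08 kΩ.
Effective lower resistance at A: R2 ‖ 20.08 = 14.64 kΩ.
So V_A = 37.4 × 0.8044 = 30.08 mV.
Then the unloaded second divider: V_B = V_A × R4/(R3+R4) = 30.08 × 0.4323 = 13.00 mV.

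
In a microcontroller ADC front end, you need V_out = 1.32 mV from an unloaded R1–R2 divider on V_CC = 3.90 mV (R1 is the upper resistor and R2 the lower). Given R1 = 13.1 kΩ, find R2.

R2 ≈ 6.70 kΩ

Required fraction k = V_out/V_CC = 0.3385.
So R2 = R1 · V_out/(V_CC − V_out) = 13.1 × 1.32/(3.90 − 1.32) = 13.1 × 0.5116 = 6.702 kΩ.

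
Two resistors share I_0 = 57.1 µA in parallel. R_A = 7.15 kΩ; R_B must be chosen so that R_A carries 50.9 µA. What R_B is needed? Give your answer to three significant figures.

R_B ≈ 58.7 kΩ

The fraction through R_A equals R_B/(R_A+R_B).
50.9/57.1 = R_B/(R_A + R_B) → R_B = R_A · (0.8914)/(1 − 0.8914) = 7.15 × 8.210 = 58.70 kΩ.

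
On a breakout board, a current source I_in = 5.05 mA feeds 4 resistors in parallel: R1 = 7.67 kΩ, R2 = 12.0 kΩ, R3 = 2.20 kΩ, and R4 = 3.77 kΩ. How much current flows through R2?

Total conductance ΣG = 1/7.67 + 1/12.0 + 1/2.20 + 1/3.77 = 0.9335 (units of 1/kΩ).
By the current-divider rule, I = I_in · G_k/ΣG = 5.05 × 0.08927 = 0.4508 mA.

I ≈ 0.451 mA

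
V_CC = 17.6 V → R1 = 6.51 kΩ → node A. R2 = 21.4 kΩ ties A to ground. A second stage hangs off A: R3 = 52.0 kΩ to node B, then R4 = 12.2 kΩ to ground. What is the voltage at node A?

Node A sees R2 in parallel with the series input of stage 2, R3 + R4 = 64.20 kΩ.
Effective lower resistance at A: R2 ‖ 64.20 = 16.05 kΩ.
So V_A = 17.6 × 0.7114 = 12.52 V.

V_A ≈ 12.5 V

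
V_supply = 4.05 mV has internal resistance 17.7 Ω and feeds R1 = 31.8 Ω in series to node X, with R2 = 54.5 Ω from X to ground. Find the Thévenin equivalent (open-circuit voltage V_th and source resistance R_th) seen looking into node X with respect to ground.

R1' = 17.7 + 31.8 = 49.50 Ω (source resistance + R1).
V_th is the unloaded tap voltage: V_supply · R2/(R1'+R2) = 4.05 × 0.5240 = 2.122 mV.
Looking into X with the source shorted: R_th = R1'·R2/(R1'+R2) = 49.50 × 54.5/104.0 = 25.94 Ω.

V_th ≈ 2.12 mV, R_th ≈ 25.9 Ω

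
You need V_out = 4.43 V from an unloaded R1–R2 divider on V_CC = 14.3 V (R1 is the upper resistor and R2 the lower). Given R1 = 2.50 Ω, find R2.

V_out/V_CC = R2/(R1+R2) = 0.3098.
So R2 = R1 · V_out/(V_CC − V_out) = 2.50 × 4.43/(14.3 − 4.43) = 2.50 × 0.4488 = 1.122 Ω.

R2 ≈ 1.12 Ω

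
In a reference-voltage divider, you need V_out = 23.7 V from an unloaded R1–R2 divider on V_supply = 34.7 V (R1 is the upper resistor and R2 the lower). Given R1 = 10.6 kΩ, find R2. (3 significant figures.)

R2 ≈ 22.8 kΩ

The divider ratio is R2/(R1+R2) = 23.7/34.7 = 0.6830.
So R2 = R1 · V_out/(V_supply − V_out) = 10.6 × 23.7/(34.7 − 23.7) = 10.6 × 2.155 = 22.84 kΩ.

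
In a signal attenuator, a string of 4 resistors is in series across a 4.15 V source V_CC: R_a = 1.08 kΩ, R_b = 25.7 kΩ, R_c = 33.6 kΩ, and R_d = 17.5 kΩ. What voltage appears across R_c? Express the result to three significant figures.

Series total: ΣR = 1.08 + 25.7 + 33.6 + 17.5 = 77.88 kΩ.
By the voltage-divider rule, V = 4.15 × 33.60/77.88 = 1.790 V.

V ≈ 1.79 V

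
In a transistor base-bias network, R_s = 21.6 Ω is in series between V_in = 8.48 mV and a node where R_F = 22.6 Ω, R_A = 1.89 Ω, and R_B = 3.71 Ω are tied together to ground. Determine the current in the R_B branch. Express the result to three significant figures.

I ≈ 0.119 mA

Parallel bank: R_p = 1/(1/22.6 + 1/1.89 + 1/3.71) = 1.186 Ω.
V_A by voltage divider: V_A = 8.48 × 1.186/(21.6 + 1.186) = 0.4415 mV.
Branch current I = V_A/R_B = 0.4415/3.71 = 0.1190 mA.
(Equivalently: I_total = 0.3722 mA, then current-divider fraction G_k/ΣG = 0.3198.)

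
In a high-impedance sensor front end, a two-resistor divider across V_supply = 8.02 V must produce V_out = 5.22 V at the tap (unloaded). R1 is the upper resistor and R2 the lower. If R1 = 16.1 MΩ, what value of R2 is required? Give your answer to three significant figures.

R2 ≈ 30.0 MΩ

Required fraction k = V_out/V_supply = 0.6509.
R2 = R1 · 0.6509/(1 − 0.6509) = 30.02 MΩ.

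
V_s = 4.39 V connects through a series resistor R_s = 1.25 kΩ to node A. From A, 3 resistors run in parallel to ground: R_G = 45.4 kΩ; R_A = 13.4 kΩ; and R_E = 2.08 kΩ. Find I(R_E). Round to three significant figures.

I ≈ 1.23 mA

Parallel bank: R_p = 1/(1/45.4 + 1/13.4 + 1/2.08) = 1.732 kΩ.
Node voltage V_A = V_s · R_p/(R_s + R_p) = 4.39 × 0.5808 = 2.550 V.
Branch current I = V_A/R_E = 2.550/2.08 = 1.226 mA.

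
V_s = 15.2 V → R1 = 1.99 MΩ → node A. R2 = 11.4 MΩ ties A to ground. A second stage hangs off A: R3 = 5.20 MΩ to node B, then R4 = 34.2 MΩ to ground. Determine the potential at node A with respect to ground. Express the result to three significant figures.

The second stage (R3 + R4 = 39.40 MΩ) loads node A in parallel with R2.
R2 ‖ (R3+R4) = 8.842 MΩ.
So V_A = 15.2 × 0.8163 = 12.41 V.

V_A ≈ 12.4 V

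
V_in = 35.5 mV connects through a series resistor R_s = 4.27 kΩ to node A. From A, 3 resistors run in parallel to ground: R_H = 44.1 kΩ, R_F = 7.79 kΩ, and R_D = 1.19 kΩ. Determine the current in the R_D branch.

I ≈ 5.70 µA

Equivalent of the parallel group: R_p = 1.009 kΩ.
Node voltage V_A = V_in · R_p/(R_s + R_p) = 35.5 × 0.1911 = 6.784 mV.
I(R_D) = V_A / R_D = 6.784/1.19 = 5.701 µA.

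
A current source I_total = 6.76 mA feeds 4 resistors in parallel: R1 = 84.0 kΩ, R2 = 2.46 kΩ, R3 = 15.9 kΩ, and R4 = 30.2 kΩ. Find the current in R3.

Total conductance ΣG = 1/84.0 + 1/2.46 + 1/15.9 + 1/30.2 = 0.5144 (units of 1/kΩ).
By the current-divider rule, I = I_total · G_k/ΣG = 6.76 × 0.1223 = 0.8265 mA.

I ≈ 0.826 mA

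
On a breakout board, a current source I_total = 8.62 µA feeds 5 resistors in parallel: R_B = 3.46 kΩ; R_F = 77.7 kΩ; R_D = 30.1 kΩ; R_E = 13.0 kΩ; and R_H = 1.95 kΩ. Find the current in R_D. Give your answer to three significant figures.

I ≈ 0.310 µA

ΣG = 1/3.46 + 1/77.7 + 1/30.1 + 1/13.0 + 1/1.95 = 0.9249.
R_D takes the fraction G_k/ΣG = 0.03322/0.9249 = 0.03592, so I = 8.62 × 0.03592 = 0.3096 µA.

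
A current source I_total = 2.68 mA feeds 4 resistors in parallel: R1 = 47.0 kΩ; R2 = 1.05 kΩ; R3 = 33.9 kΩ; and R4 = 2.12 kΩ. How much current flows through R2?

I ≈ 1.73 mA

Conductances: ΣG = 1/47.0 + 1/1.05 + 1/33.9 + 1/2.12 = 1.475 (1/kΩ).
Current divider: I(R2) = I_total · G_k/ΣG = 2.68 × (0.9524/1.475) = 2.68 × 0.6457 = 1.731 mA.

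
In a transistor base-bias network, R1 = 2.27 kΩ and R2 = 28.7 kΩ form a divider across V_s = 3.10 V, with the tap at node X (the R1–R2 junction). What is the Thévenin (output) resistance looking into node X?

R_th ≈ 2.10 kΩ

With V_s suppressed (replaced by a short), R_th = R1 ‖ R2 = (2.270 × 28.7)/(2.270 + 28.7) = 2.104 kΩ.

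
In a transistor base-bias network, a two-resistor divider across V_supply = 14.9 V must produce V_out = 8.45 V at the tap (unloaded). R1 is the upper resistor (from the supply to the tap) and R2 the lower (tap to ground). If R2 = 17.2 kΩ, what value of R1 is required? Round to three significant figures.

R1 ≈ 13.1 kΩ

Required fraction k = V_out/V_supply = 0.5671.
Rearranging, R1 = R2·(1−k)/k = 17.2 × 0.7633 = 13.13 kΩ.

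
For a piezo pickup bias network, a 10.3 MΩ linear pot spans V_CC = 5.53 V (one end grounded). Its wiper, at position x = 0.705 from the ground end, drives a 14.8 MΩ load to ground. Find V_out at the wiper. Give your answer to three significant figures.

The pot divides into 3.039 MΩ above the wiper and 7.261 MΩ below.
R_L loads the lower segment: effective lower R = 4.871 MΩ.
Then V_out = V_CC · 4.871/(3.039 + 4.871) = 3.406 V.

V_out ≈ 3.41 V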